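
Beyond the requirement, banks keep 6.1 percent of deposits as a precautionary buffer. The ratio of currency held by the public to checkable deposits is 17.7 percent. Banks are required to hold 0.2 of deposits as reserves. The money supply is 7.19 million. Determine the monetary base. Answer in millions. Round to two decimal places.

The money multiplier is m = (1 + c) / (rr + e + c) = (1 + 0.177) / (0.2 + 0.061 + 0.177) ≈ 2.6872.
MB = M / m = 7.19 / 2.6872 ≈ 2.6756 million.

2.68 million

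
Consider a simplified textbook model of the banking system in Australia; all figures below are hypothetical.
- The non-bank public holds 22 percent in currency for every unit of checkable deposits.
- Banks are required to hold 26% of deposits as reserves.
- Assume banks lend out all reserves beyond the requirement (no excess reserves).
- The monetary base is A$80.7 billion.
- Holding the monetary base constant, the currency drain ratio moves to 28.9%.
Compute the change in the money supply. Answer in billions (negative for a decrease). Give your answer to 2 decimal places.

-15.64 billion

Initially m₁ = (1 + 0.22) / (0.26 + 0.22) ≈ 2.54167, so M₁ = 2.54167 × 80.7 ≈ 205.1128 billion.
After the change m₂ = (1 + 0.289) / (0.26 + 0.289) ≈ 2.34791, so M₂ = 2.34791 × 80.7 ≈ 189.4763 billion.
ΔM = M₂ − M₁ = 189.4763 − 205.1128 = -15.6365 billion.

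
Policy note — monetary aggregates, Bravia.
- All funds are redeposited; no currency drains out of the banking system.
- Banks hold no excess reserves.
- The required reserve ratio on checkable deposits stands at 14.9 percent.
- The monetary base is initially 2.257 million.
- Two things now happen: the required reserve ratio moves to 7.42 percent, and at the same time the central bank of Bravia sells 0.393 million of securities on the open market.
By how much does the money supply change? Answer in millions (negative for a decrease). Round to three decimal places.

9.974 million

Before: m₁ = 1 / (0.149) ≈ 6.71141, MB₁ = 2.257, so M₁ = 6.71141 × 2.257 ≈ 15.1477 million.
After: m₂ = 1 / (0.0742) ≈ 13.47709, MB₂ = 2.257 − 0.393 = 1.864, so M₂ = 13.47709 × 1.864 ≈ 25.1213 million.
ΔM = M₂ − M₁ = 25.1213 − 15.1477 = 9.9736 million.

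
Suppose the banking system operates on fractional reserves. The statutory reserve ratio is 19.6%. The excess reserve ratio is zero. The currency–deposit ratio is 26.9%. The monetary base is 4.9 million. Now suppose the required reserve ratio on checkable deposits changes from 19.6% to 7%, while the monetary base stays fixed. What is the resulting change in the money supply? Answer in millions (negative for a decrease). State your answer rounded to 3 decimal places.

Initially m₁ = (1 + 0.269) / (0.196 + 0.269) ≈ 2.72903, so M₁ = 2.72903 × 4.9 ≈ 13.3722 million.
After the change m₂ = (1 + 0.269) / (0.07 + 0.269) ≈ 3.74336, so M₂ = 3.74336 × 4.9 ≈ 18.3425 million.
ΔM = M₂ − M₁ = 18.3425 − 13.3722 = 4.9703 million.

4.970 million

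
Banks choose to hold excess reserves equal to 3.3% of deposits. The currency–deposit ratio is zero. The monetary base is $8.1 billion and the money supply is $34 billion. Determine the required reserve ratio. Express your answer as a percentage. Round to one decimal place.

Using m = M/MB = 34/8.1 ≈ 4.197531. Since m = (1 + c)/(c + rr + e), the denominator satisfies c + rr + e = (1 + c)/m = (1 + 0) / 4.197531 ≈ 0.238235.
With c = 0 and e = 0.033, the required reserve ratio is 0.238235 − 0 − 0.033 = 0.205235.

20.5%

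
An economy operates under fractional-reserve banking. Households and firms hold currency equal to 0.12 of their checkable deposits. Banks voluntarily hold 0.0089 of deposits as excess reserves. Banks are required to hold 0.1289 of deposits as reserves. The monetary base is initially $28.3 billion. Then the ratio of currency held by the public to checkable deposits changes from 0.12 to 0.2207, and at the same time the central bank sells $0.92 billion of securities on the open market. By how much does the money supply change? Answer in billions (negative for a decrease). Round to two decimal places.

-29.72 billion

Before: m₁ = (1 + 0.12) / (0.1289 + 0.0089 + 0.12) ≈ 4.34445, MB₁ = 28.3, so M₁ = 4.34445 × 28.3 ≈ 122.9479 billion.
After: m₂ = (1 + 0.2207) / (0.1289 + 0.0089 + 0.2207) ≈ 3.40502, MB₂ = 28.3 − 0.92 = 27.38, so M₂ = 3.40502 × 27.38 ≈ 93.2294 billion.
ΔM = M₂ − M₁ = 93.2294 − 122.9479 = -29.7185 billion.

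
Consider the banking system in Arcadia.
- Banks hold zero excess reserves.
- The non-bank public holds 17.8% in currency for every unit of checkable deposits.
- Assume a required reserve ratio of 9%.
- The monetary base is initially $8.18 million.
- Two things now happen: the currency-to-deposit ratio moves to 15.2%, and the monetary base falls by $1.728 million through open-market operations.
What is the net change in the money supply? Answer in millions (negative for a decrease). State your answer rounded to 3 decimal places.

Before: m₁ = (1 + 0.178) / (0.09 + 0.178) ≈ 4.39552, MB₁ = 8.18, so M₁ = 4.39552 × 8.18 ≈ 35.9554 million.
After: m₂ = (1 + 0.152) / (0.09 + 0.152) ≈ 4.76033, MB₂ = 8.18 − 1.728 = 6.452, so M₂ = 4.76033 × 6.452 ≈ 30.7136 million.
ΔM = M₂ − M₁ = 30.7136 − 35.9554 = -5.2418 million.

-5.242 million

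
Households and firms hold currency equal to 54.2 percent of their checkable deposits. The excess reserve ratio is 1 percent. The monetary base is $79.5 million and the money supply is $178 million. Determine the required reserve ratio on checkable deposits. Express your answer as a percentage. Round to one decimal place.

Using m = M/MB = 178/79.5 ≈ 2.238994. Since m = (1 + c)/(c + rr + e), the denominator satisfies c + rr + e = (1 + c)/m = (1 + 0.542) / 2.238994 ≈ 0.688702.
With c = 0.542 and e = 0.01, the required reserve ratio on checkable deposits is 0.688702 − 0.542 − 0.01 = 0.136702.

13.7%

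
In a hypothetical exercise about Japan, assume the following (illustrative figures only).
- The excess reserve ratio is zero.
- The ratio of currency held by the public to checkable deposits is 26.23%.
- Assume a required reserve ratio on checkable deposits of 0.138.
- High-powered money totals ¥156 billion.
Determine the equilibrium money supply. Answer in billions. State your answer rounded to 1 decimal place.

The money multiplier is m = (1 + c) / (rr + c) = (1 + 0.2623) / (0.138 + 0.2623) ≈ 3.15338.
So M = m × MB = 3.15338 × 156 ≈ 491.9273 billion.

¥491.9 billion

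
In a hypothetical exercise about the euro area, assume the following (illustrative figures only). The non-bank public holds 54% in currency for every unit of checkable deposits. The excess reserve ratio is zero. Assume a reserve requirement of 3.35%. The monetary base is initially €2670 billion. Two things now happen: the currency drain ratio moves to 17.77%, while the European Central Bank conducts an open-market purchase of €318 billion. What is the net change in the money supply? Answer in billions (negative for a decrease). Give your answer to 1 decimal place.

€9492.1 billion

Before: m₁ = (1 + 0.54) / (0.0335 + 0.54) ≈ 2.685266, MB₁ = 2670, so M₁ = 2.685266 × 2670 ≈ 7169.6602 billion.
After: m₂ = (1 + 0.1777) / (0.0335 + 0.1777) ≈ 5.576231, MB₂ = 2670 + 318 = 2988, so M₂ = 5.576231 × 2988 ≈ 16661.7782 billion.
ΔM = M₂ − M₁ = 16661.7782 − 7169.6602 = 9492.118 billion.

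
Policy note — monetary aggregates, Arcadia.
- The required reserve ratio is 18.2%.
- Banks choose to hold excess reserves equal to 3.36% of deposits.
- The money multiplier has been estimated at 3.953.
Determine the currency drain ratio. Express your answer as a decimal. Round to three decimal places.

Using m = 3.953. From m = (1 + c)/(c + rr + e), rearranging gives 1 + c = m·(c + rr + e), so c·(1 − m) = m·(rr + e) − 1.
Hence c = [m·(rr + e) − 1]/(1 − m) = [3.953 × (0.182 + 0.0336) − 1] / (1 − 3.953) ≈ 0.050028.

0.050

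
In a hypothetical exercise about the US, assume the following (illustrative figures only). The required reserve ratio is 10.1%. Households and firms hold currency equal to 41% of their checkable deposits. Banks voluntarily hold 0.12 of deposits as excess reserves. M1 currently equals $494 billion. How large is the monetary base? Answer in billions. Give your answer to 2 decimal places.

The money multiplier is m = (1 + c) / (rr + e + c) = (1 + 0.41) / (0.101 + 0.12 + 0.41) ≈ 2.234548.
MB = M / m = 494 / 2.234548 ≈ 221.0738 billion.

$221.07 billion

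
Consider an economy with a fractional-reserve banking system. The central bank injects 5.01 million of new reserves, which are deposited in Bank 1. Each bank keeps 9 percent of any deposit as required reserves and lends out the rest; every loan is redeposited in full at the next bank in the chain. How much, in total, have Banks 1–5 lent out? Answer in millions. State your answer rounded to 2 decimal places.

19.05 million

Bank i lends (1 − rr)^i of the original deposit: Bank 1 lends 5.01·0.9100 = 4.5591, Bank 2 lends 5.01·0.9100² ≈ 4.1488, and so on.
Summing a geometric series: total = 5.01·[0.9100·(1 − 0.9100^5) / (1 − 0.9100)] ≈ 19.0453 million.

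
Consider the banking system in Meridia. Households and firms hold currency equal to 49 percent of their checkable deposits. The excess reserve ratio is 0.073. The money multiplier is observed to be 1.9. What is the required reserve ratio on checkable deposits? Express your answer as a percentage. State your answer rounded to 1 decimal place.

22.1%

Using m = 1.9. Since m = (1 + c)/(c + rr + e), the denominator satisfies c + rr + e = (1 + c)/m = (1 + 0.49) / 1.9 ≈ 0.784211.
With c = 0.49 and e = 0.073, the required reserve ratio on checkable deposits is 0.784211 − 0.49 − 0.073 = 0.221211.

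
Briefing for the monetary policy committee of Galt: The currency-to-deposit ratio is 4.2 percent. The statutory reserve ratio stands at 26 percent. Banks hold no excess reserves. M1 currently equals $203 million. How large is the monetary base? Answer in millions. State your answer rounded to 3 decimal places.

The money multiplier is m = (1 + c) / (rr + c) = (1 + 0.042) / (0.26 + 0.042) ≈ 3.4503311.
MB = M / m = 203 / 3.4503311 ≈ 58.8349 million.

$58.835 million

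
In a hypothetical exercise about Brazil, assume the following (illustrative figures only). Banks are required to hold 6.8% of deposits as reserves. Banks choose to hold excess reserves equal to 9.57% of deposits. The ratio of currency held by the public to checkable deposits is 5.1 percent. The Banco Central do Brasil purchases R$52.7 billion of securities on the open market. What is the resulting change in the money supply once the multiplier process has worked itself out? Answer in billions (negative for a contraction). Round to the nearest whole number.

R$258 billion

The money multiplier is m = (1 + c) / (rr + e + c) = (1 + 0.051) / (0.068 + 0.0957 + 0.051) ≈ 4.8952.
The purchase adds 52.7 billion of base, so ΔM = m × ΔMB = 4.8952 × (+52.7) ≈ 257.977 billion.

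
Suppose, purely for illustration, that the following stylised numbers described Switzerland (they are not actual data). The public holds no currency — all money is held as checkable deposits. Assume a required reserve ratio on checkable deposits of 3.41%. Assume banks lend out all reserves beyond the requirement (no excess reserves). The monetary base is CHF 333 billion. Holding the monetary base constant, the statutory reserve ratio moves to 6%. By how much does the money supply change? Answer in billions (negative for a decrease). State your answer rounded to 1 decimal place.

Initially m₁ = 1 / (0.0341) ≈ 29.32551, so M₁ = 29.32551 × 333 ≈ 9765.3948 billion.
After the change m₂ = 1 / (0.06) ≈ 16.66667, so M₂ = 16.66667 × 333 ≈ 5550.0011 billion.
ΔM = M₂ − M₁ = 5550.0011 − 9765.3948 = -4215.3937 billion.

-4215.4 billion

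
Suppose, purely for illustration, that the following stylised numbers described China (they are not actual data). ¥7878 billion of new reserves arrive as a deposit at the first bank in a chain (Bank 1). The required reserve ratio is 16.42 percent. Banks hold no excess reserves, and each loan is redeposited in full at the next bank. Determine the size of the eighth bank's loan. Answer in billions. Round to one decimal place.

Each bank lends a fraction (1 − rr) = 0.8358 of the deposit it receives, so Bank 8 receives 7878·0.8358^7 and lends 7878·0.8358^8 ≈ 1876.0090 billion.

¥1876.0 billion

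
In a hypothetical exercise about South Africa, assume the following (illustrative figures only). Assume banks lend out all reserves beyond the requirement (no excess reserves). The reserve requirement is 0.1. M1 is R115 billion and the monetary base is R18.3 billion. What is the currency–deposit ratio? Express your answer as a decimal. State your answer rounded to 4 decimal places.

Using m = M/MB = 115/18.3 ≈ 6.284153. From m = (1 + c)/(c + rr + e), rearranging gives 1 + c = m·(c + rr + e), so c·(1 − m) = m·(rr + e) − 1.
Hence c = [m·(rr + e) − 1]/(1 − m) = [6.284153 × (0.1 + 0) − 1] / (1 − 6.284153) ≈ 0.070321.

0.0703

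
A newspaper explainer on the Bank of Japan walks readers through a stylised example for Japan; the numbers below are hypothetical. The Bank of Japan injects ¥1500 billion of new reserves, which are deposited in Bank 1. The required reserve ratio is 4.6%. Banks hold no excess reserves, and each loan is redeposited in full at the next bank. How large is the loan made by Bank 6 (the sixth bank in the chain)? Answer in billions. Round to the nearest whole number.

Each bank lends a fraction (1 − rr) = 0.9540 of the deposit it receives, so Bank 6 receives 1500·0.9540^5 and lends 1500·0.9540^6 ≈ 1130.7888 billion.

¥1131 billion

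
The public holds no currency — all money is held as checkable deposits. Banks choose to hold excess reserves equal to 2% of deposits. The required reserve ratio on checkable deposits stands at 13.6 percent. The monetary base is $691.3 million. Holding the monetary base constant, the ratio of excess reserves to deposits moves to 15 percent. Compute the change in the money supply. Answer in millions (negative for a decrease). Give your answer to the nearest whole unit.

Initially m₁ = 1 / (0.136 + 0.02) ≈ 6.4103, so M₁ = 6.4103 × 691.3 ≈ 4431.4404 million.
After the change m₂ = 1 / (0.136 + 0.15) ≈ 3.4965, so M₂ = 3.4965 × 691.3 ≈ 2417.1305 million.
ΔM = M₂ − M₁ = 2417.1305 − 4431.4404 = -2014.3099 million.

-2014 million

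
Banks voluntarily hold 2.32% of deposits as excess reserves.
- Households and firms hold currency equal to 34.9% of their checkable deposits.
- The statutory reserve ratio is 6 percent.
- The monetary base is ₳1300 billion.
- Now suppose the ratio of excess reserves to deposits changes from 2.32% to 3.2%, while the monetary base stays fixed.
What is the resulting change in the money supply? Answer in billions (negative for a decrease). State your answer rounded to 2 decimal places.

-80.97 billion

Initially m₁ = (1 + 0.349) / (0.06 + 0.0232 + 0.349) ≈ 3.1212402, so M₁ = 3.1212402 × 1300 ≈ 4057.6123 billion.
After the change m₂ = (1 + 0.349) / (0.06 + 0.032 + 0.349) ≈ 3.0589569, so M₂ = 3.0589569 × 1300 ≈ 3976.644 billion.
ΔM = M₂ − M₁ = 3976.644 − 4057.6123 = -80.9683 billion.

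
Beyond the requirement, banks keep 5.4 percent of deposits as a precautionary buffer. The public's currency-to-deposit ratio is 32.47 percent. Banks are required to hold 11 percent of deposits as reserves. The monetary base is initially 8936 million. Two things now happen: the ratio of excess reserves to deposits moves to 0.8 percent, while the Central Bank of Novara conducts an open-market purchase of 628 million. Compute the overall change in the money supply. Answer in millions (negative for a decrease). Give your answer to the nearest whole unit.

Before: m₁ = (1 + 0.3247) / (0.11 + 0.054 + 0.3247) ≈ 2.71066, MB₁ = 8936, so M₁ = 2.71066 × 8936 ≈ 24222.4578 million.
After: m₂ = (1 + 0.3247) / (0.11 + 0.008 + 0.3247) ≈ 2.99232, MB₂ = 8936 + 628 = 9564, so M₂ = 2.99232 × 9564 ≈ 28618.5485 million.
ΔM = M₂ − M₁ = 28618.5485 − 24222.4578 = 4396.0907 million.

4396 million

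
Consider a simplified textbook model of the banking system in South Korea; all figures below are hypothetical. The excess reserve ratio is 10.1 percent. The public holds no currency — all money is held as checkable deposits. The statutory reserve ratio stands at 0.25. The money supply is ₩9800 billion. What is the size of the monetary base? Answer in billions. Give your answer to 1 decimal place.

The money multiplier is m = 1 / (rr + e) = 1 / (0.25 + 0.101) ≈ 2.849003.
MB = M / m = 9800 / 2.849003 ≈ 3439.7998 billion.

₩3439.8 billion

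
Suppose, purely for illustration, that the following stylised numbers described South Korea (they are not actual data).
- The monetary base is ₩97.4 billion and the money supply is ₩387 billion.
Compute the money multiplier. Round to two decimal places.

3.97

The money multiplier is m = M / MB = 387 / 97.4 ≈ 3.97331.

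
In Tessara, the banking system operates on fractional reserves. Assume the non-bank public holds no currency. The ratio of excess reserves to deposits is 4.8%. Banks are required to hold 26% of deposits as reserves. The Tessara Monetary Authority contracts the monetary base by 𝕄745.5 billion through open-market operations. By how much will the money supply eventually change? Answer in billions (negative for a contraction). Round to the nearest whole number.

The money multiplier is m = 1 / (rr + e) = 1 / (0.26 + 0.048) ≈ 3.2468.
The sale removes 745.5 billion of base, so ΔM = m × ΔMB = 3.2468 × (−745.5) = -2420.4894 billion.

-2420 billion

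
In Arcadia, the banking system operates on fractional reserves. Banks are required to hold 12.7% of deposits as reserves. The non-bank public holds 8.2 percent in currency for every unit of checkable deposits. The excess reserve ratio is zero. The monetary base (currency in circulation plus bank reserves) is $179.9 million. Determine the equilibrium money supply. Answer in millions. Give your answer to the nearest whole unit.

$931 million

The money multiplier is m = (1 + c) / (rr + c) = (1 + 0.082) / (0.127 + 0.082) ≈ 5.1770.
So M = m × MB = 5.1770 × 179.9 = 931.3423 million.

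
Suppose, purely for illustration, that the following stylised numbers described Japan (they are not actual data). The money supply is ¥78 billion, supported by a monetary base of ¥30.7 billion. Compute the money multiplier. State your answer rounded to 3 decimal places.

The money multiplier is m = M / MB = 78 / 30.7 ≈ 2.54072.

2.541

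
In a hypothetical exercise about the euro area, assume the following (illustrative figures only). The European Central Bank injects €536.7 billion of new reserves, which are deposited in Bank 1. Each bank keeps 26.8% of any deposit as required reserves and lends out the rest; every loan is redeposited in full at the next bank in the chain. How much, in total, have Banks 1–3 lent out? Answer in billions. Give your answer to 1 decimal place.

€890.9 billion

Bank i lends (1 − rr)^i of the original deposit: Bank 1 lends 536.7·0.7320 = 392.8644, Bank 2 lends 536.7·0.7320² ≈ 287.5767, and so on.
Summing a geometric series: total = 536.7·[0.7320·(1 − 0.7320^3) / (1 − 0.7320)] ≈ 890.9473 billion.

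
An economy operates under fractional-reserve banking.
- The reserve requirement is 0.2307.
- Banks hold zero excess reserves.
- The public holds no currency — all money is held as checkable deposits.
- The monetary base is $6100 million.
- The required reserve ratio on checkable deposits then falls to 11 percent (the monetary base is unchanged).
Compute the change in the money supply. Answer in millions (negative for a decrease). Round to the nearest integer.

Initially m₁ = 1 / (0.2307) ≈ 4.33463, so M₁ = 4.33463 × 6100 = 26441.243 million.
After the change m₂ = 1 / (0.11) ≈ 9.09091, so M₂ = 9.09091 × 6100 = 55454.551 million.
ΔM = M₂ − M₁ = 55454.551 − 26441.243 = 29013.308 million.

$29013 million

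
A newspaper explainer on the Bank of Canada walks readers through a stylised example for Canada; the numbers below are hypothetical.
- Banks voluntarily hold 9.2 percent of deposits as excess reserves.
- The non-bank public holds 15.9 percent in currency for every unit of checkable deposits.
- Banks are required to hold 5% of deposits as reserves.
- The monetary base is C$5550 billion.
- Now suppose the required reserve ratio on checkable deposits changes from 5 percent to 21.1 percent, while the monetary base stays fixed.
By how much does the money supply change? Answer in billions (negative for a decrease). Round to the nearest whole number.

-7447 billion

Initially m₁ = (1 + 0.159) / (0.05 + 0.092 + 0.159) ≈ 3.85050, so M₁ = 3.85050 × 5550 = 21370.275 billion.
After the change m₂ = (1 + 0.159) / (0.211 + 0.092 + 0.159) ≈ 2.50866, so M₂ = 2.50866 × 5550 = 13923.063 billion.
ΔM = M₂ − M₁ = 13923.063 − 21370.275 = -7447.212 billion.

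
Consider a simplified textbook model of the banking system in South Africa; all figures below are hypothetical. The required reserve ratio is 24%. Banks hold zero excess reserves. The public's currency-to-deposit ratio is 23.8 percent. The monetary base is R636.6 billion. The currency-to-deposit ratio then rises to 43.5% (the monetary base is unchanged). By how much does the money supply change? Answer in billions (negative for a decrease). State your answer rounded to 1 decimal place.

Initially m₁ = (1 + 0.238) / (0.24 + 0.238) ≈ 2.58996, so M₁ = 2.58996 × 636.6 ≈ 1648.7685 billion.
After the change m₂ = (1 + 0.435) / (0.24 + 0.435) ≈ 2.12593, so M₂ = 2.12593 × 636.6 ≈ 1353.367 billion.
ΔM = M₂ − M₁ = 1353.367 − 1648.7685 = -295.4015 billion.

-295.4 billion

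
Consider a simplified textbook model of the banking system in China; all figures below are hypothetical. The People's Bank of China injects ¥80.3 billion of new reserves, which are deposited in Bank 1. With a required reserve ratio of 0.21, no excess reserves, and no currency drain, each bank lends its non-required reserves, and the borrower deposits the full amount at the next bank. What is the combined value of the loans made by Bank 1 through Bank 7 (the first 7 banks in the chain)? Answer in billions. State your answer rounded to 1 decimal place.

Bank i lends (1 − rr)^i of the original deposit: Bank 1 lends 80.3·0.7900 = 63.4370, Bank 2 lends 80.3·0.7900² ≈ 50.1152, and so on.
Summing a geometric series: total = 80.3·[0.7900·(1 − 0.7900^7) / (1 − 0.7900)] ≈ 244.0696 billion.

¥244.1 billion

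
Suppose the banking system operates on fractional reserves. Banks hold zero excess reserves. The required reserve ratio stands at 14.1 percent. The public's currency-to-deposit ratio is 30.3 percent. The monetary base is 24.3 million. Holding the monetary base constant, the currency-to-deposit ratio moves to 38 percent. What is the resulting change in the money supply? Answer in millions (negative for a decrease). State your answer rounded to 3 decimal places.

-6.948 million

Initially m₁ = (1 + 0.303) / (0.141 + 0.303) ≈ 2.934685, so M₁ = 2.934685 × 24.3 ≈ 71.3128 million.
After the change m₂ = (1 + 0.38) / (0.141 + 0.38) ≈ 2.648752, so M₂ = 2.648752 × 24.3 ≈ 64.3647 million.
ΔM = M₂ − M₁ = 64.3647 − 71.3128 = -6.9481 million.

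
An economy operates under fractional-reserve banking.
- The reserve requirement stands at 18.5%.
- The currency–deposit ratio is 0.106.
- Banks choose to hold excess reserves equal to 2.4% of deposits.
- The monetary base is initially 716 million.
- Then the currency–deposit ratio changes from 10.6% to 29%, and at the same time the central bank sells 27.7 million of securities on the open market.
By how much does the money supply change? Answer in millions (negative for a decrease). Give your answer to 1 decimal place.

Before: m₁ = (1 + 0.106) / (0.185 + 0.024 + 0.106) ≈ 3.51111, MB₁ = 716, so M₁ = 3.51111 × 716 ≈ 2513.9548 million.
After: m₂ = (1 + 0.29) / (0.185 + 0.024 + 0.29) ≈ 2.58517, MB₂ = 716 − 27.7 = 688.3, so M₂ = 2.58517 × 688.3 ≈ 1779.3725 million.
ΔM = M₂ − M₁ = 1779.3725 − 2513.9548 = -734.5823 million.

-734.6 million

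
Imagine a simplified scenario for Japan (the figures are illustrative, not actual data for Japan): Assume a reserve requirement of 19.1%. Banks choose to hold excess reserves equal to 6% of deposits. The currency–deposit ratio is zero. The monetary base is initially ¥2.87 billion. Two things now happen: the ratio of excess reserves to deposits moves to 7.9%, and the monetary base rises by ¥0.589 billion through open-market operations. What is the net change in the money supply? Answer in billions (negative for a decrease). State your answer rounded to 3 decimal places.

¥1.377 billion

Before: m₁ = 1 / (0.191 + 0.06) ≈ 3.98406, MB₁ = 2.87, so M₁ = 3.98406 × 2.87 ≈ 11.4343 billion.
After: m₂ = 1 / (0.191 + 0.079) ≈ 3.70370, MB₂ = 2.87 + 0.589 = 3.459, so M₂ = 3.70370 × 3.459 ≈ 12.8111 billion.
ΔM = M₂ − M₁ = 12.8111 − 11.4343 = 1.3768 billion.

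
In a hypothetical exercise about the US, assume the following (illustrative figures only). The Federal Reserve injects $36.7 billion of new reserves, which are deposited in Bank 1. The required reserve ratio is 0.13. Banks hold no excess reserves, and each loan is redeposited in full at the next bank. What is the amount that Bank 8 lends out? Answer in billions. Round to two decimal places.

$12.05 billion

Each bank lends a fraction (1 − rr) = 0.8700 of the deposit it receives, so Bank 8 receives 36.7·0.8700^7 and lends 36.7·0.8700^8 ≈ 12.0454 billion.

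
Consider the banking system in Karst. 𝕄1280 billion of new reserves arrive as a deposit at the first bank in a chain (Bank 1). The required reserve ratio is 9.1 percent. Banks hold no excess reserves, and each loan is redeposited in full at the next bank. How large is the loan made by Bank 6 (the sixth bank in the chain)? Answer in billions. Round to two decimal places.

Each bank lends a fraction (1 − rr) = 0.9090 of the deposit it receives, so Bank 6 receives 1280·0.9090^5 and lends 1280·0.9090^6 ≈ 722.0932 billion.

𝕄722.09 billion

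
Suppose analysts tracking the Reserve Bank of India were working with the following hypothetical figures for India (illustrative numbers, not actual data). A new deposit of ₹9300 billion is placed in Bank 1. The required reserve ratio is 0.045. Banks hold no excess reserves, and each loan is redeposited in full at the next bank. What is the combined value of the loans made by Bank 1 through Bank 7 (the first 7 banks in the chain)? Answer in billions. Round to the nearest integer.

₹54379 billion

Bank i lends (1 − rr)^i of the original deposit: Bank 1 lends 9300·0.9550 = 8881.5000, Bank 2 lends 9300·0.9550² = 8481.8325, and so on.
Summing a geometric series: total = 9300·[0.9550·(1 − 0.9550^7) / (1 − 0.9550)] ≈ 54379.3858 billion.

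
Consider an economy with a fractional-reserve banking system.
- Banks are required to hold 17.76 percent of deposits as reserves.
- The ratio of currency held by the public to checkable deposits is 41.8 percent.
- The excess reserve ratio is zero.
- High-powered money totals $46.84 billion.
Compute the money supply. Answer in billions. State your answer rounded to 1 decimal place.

The money multiplier is m = (1 + c) / (rr + c) = (1 + 0.418) / (0.1776 + 0.418) ≈ 2.3808.
So M = m × MB = 2.3808 × 46.84 ≈ 111.5167 billion.

$111.5 billion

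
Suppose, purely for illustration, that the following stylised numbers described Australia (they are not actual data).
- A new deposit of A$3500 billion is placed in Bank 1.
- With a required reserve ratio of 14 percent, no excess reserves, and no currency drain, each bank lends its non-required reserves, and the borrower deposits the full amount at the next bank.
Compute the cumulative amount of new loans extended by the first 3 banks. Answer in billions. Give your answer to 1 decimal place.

A$7824.8 billion

Bank i lends (1 − rr)^i of the original deposit: Bank 1 lends 3500·0.8600 = 3010.0000, Bank 2 lends 3500·0.8600² = 2588.6000, and so on.
Summing a geometric series: total = 3500·[0.8600·(1 − 0.8600^3) / (1 − 0.8600)] = 7824.7960 billion.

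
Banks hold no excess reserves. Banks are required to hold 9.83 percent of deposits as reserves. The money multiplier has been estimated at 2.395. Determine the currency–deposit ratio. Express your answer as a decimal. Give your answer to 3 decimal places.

0.548

Using m = 2.395. From m = (1 + c)/(c + rr + e), rearranging gives 1 + c = m·(c + rr + e), so c·(1 − m) = m·(rr + e) − 1.
Hence c = [m·(rr + e) − 1]/(1 − m) = [2.395 × (0.0983 + 0) − 1] / (1 − 2.395) ≈ 0.548080.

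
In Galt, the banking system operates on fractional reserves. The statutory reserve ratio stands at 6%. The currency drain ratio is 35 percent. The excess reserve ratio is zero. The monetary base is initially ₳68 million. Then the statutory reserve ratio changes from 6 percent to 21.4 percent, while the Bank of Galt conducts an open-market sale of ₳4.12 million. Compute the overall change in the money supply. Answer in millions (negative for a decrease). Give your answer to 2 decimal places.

-71.00 million

Before: m₁ = (1 + 0.35) / (0.06 + 0.35) ≈ 3.29268, MB₁ = 68, so M₁ = 3.29268 × 68 ≈ 223.9022 million.
After: m₂ = (1 + 0.35) / (0.214 + 0.35) ≈ 2.39362, MB₂ = 68 − 4.12 = 63.88, so M₂ = 2.39362 × 63.88 ≈ 152.9044 million.
ΔM = M₂ − M₁ = 152.9044 − 223.9022 = -70.9978 million.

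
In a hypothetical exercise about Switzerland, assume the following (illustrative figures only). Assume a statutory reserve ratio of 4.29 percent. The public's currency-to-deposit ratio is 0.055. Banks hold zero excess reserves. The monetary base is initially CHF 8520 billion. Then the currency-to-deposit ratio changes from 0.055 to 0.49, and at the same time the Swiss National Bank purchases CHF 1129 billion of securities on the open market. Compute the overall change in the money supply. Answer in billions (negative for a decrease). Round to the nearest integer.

-64835 billion

Before: m₁ = (1 + 0.055) / (0.0429 + 0.055) ≈ 10.77630, MB₁ = 8520, so M₁ = 10.77630 × 8520 = 91814.076 billion.
After: m₂ = (1 + 0.49) / (0.0429 + 0.49) ≈ 2.79602, MB₂ = 8520 + 1129 = 9649, so M₂ = 2.79602 × 9649 ≈ 26978.797 billion.
ΔM = M₂ − M₁ = 26978.797 − 91814.076 = -64835.279 billion.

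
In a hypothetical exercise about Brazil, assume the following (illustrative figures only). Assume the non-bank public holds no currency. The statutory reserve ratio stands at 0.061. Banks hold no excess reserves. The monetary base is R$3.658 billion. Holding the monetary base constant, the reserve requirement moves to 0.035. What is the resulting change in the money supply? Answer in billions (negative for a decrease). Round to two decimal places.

R$44.55 billion

Initially m₁ = 1 / (0.061) ≈ 16.3934, so M₁ = 16.3934 × 3.658 ≈ 59.9671 billion.
After the change m₂ = 1 / (0.035) ≈ 28.5714, so M₂ = 28.5714 × 3.658 ≈ 104.5142 billion.
ΔM = M₂ − M₁ = 104.5142 − 59.9671 = 44.5471 billion.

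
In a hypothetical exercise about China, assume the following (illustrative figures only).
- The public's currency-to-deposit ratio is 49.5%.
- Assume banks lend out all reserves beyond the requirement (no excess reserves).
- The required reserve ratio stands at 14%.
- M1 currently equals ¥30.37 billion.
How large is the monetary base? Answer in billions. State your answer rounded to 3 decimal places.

The money multiplier is m = (1 + c) / (rr + c) = (1 + 0.495) / (0.14 + 0.495) ≈ 2.354331.
MB = M / m = 30.37 / 2.354331 ≈ 12.8996 billion.

¥12.900 billion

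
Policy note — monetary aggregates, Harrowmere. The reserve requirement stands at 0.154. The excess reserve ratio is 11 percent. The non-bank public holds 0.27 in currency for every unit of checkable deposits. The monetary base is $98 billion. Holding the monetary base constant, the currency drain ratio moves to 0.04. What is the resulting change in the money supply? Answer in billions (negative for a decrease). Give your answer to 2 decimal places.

Initially m₁ = (1 + 0.27) / (0.154 + 0.11 + 0.27) ≈ 2.37828, so M₁ = 2.37828 × 98 ≈ 233.0714 billion.
After the change m₂ = (1 + 0.04) / (0.154 + 0.11 + 0.04) ≈ 3.42105, so M₂ = 3.42105 × 98 = 335.2629 billion.
ΔM = M₂ − M₁ = 335.2629 − 233.0714 = 102.1915 billion.

$102.19 billion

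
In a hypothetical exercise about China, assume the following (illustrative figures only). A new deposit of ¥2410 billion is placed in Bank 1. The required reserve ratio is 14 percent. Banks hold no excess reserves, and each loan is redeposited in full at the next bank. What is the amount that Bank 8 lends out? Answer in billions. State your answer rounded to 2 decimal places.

¥721.12 billion

Each bank lends a fraction (1 − rr) = 0.8600 of the deposit it receives, so Bank 8 receives 2410·0.8600^7 and lends 2410·0.8600^8 ≈ 721.1152 billion.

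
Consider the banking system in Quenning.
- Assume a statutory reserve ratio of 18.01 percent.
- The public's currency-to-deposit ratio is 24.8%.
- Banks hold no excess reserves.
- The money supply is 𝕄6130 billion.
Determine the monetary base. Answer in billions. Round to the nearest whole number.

𝕄2103 billion

The money multiplier is m = (1 + c) / (rr + c) = (1 + 0.248) / (0.1801 + 0.248) ≈ 2.91521.
MB = M / m = 6130 / 2.91521 ≈ 2102.7645 billion.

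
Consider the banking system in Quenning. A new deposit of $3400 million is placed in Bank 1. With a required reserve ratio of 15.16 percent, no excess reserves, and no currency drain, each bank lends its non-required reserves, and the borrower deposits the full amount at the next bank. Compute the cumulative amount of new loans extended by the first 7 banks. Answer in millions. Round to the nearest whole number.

Bank i lends (1 − rr)^i of the original deposit: Bank 1 lends 3400·0.8484 = 2884.5600, Bank 2 lends 3400·0.8484² ≈ 2447.2607, and so on.
Summing a geometric series: total = 3400·[0.8484·(1 − 0.8484^7) / (1 − 0.8484)] ≈ 13007.6000 million.

$13008 million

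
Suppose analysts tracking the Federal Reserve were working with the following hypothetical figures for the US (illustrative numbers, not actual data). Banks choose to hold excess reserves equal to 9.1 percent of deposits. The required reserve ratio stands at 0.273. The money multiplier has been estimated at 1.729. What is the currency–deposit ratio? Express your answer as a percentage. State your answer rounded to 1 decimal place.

50.8%

Using m = 1.729. From m = (1 + c)/(c + rr + e), rearranging gives 1 + c = m·(c + rr + e), so c·(1 − m) = m·(rr + e) − 1.
Hence c = [m·(rr + e) − 1]/(1 − m) = [1.729 × (0.273 + 0.091) − 1] / (1 − 1.729) ≈ 0.508428.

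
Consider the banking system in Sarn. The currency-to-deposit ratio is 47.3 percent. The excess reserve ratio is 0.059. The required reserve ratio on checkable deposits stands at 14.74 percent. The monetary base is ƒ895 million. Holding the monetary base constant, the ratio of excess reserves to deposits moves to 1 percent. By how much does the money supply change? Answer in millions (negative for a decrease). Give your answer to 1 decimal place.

ƒ150.8 million

Initially m₁ = (1 + 0.473) / (0.1474 + 0.059 + 0.473) ≈ 2.16809, so M₁ = 2.16809 × 895 ≈ 1940.4405 million.
After the change m₂ = (1 + 0.473) / (0.1474 + 0.01 + 0.473) ≈ 2.33661, so M₂ = 2.33661 × 895 ≈ 2091.2659 million.
ΔM = M₂ − M₁ = 2091.2659 − 1940.4405 = 150.8254 million.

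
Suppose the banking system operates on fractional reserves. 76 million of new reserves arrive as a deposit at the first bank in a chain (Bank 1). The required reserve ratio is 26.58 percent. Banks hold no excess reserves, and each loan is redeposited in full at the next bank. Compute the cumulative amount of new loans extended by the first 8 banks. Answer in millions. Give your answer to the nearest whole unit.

Bank i lends (1 − rr)^i of the original deposit: Bank 1 lends 76·0.7342 = 55.7992, Bank 2 lends 76·0.7342² ≈ 40.9678, and so on.
Summing a geometric series: total = 76·[0.7342·(1 − 0.7342^8) / (1 − 0.7342)] ≈ 192.2042 million.

192 million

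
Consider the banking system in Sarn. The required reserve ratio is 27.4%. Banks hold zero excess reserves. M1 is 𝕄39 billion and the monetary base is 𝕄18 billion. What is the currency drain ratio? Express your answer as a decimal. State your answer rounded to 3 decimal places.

0.348

Using m = M/MB = 39/18 ≈ 2.166667. From m = (1 + c)/(c + rr + e), rearranging gives 1 + c = m·(c + rr + e), so c·(1 − m) = m·(rr + e) − 1.
Hence c = [m·(rr + e) − 1]/(1 − m) = [2.166667 × (0.274 + 0) − 1] / (1 − 2.166667) ≈ 0.348286.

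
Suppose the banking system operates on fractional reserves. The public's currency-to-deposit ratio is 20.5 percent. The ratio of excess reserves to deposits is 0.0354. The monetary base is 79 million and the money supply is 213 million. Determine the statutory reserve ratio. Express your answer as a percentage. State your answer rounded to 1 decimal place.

20.7%

Using m = M/MB = 213/79 ≈ 2.696203. Since m = (1 + c)/(c + rr + e), the denominator satisfies c + rr + e = (1 + c)/m = (1 + 0.205) / 2.696203 ≈ 0.446925.
With c = 0.205 and e = 0.0354, the statutory reserve ratio is 0.446925 − 0.205 − 0.0354 = 0.206525.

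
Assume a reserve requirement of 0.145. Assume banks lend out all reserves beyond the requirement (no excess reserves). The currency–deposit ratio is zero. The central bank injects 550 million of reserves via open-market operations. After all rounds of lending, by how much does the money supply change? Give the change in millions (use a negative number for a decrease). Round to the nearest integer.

The simple money multiplier is m = 1/rr = 1/0.145 ≈ 6.8966.
An open-market purchase increases the monetary base by 550 million, so ΔM = m × ΔMB = 6.8966 × 550 = 3793.13 million.

3793 million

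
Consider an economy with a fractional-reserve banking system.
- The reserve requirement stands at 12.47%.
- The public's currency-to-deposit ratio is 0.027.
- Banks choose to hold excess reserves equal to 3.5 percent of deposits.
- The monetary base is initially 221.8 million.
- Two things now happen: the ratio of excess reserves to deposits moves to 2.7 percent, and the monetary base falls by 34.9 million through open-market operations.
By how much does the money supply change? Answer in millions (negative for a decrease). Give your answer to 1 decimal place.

Before: m₁ = (1 + 0.027) / (0.1247 + 0.035 + 0.027) ≈ 5.50080, MB₁ = 221.8, so M₁ = 5.50080 × 221.8 ≈ 1220.0774 million.
After: m₂ = (1 + 0.027) / (0.1247 + 0.027 + 0.027) ≈ 5.74706, MB₂ = 221.8 − 34.9 = 186.9, so M₂ = 5.74706 × 186.9 ≈ 1074.1255 million.
ΔM = M₂ − M₁ = 1074.1255 − 1220.0774 = -145.9519 million.

-146.0 million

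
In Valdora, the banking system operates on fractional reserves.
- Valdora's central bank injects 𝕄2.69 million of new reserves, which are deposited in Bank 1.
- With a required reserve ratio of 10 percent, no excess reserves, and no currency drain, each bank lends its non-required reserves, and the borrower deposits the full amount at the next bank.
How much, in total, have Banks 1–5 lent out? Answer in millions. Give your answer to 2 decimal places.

Bank i lends (1 − rr)^i of the original deposit: Bank 1 lends 2.69·0.9000 = 2.4210, Bank 2 lends 2.69·0.9000² = 2.1789, and so on.
Summing a geometric series: total = 2.69·[0.9000·(1 − 0.9000^5) / (1 − 0.9000)] ≈ 9.9142 million.

𝕄9.91 million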